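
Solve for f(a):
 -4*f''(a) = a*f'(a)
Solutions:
 f(a) = C1 + C2*erf(sqrt(2)*a/4)


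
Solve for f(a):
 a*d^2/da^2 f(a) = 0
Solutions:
 f(a) = C1 + C2*a


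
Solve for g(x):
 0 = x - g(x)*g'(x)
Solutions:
 g(x) = -sqrt(C1 + x^2)
 g(x) = sqrt(C1 + x^2)


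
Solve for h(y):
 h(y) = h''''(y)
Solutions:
 h(y) = C1*exp(-y) + C2*exp(y) + C3*sin(y) + C4*cos(y)


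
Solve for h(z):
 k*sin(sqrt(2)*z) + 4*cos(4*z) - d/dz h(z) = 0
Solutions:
 h(z) = C1 - sqrt(2)*k*cos(sqrt(2)*z)/2 + sin(4*z)


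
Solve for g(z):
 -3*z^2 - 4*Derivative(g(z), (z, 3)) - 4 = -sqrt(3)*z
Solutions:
 g(z) = C1 + C2*z + C3*z^2 - z^5/80 + sqrt(3)*z^4/96 - z^3/6


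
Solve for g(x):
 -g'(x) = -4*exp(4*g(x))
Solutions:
 g(x) = log(-(-1/(C1 + 16*x))^(1/4))
 g(x) = log(-1/(C1 + 16*x))/4
 g(x) = log(-I*(-1/(C1 + 16*x))^(1/4))
 g(x) = log(I*(-1/(C1 + 16*x))^(1/4))


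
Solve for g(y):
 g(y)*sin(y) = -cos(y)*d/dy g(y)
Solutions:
 g(y) = C1*cos(y)


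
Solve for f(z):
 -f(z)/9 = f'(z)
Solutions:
 f(z) = C1*exp(-z/9)


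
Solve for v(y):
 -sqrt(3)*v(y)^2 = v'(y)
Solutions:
 v(y) = 1/(C1 + sqrt(3)*y)


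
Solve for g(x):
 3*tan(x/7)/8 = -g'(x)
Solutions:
 g(x) = C1 + 21*log(cos(x/7))/8


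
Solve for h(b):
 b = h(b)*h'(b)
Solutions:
 h(b) = -sqrt(C1 + b^2)
 h(b) = sqrt(C1 + b^2)


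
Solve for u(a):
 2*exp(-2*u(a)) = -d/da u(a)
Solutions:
 u(a) = log(-sqrt(C1 - 4*a))
 u(a) = log(C1 - 4*a)/2


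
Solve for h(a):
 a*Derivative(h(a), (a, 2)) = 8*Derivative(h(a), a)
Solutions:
 h(a) = C1 + C2*a^9


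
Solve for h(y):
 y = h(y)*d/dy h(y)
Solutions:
 h(y) = -sqrt(C1 + y^2)
 h(y) = sqrt(C1 + y^2)


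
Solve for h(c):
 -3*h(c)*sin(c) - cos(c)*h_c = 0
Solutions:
 h(c) = C1*cos(c)^3


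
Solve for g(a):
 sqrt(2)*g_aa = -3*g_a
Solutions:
 g(a) = C1 + C2*exp(-3*sqrt(2)*a/2)


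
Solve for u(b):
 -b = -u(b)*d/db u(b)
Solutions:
 u(b) = -sqrt(C1 + b^2)
 u(b) = sqrt(C1 + b^2)


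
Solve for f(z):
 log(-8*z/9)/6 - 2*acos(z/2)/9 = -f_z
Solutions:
 f(z) = C1 - z*log(-z)/6 + 2*z*acos(z/2)/9 - z*log(2)/2 + z/6 + z*log(3)/3 - 2*sqrt(4 - z^2)/9


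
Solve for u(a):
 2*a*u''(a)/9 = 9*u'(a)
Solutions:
 u(a) = C1 + C2*a^(83/2)


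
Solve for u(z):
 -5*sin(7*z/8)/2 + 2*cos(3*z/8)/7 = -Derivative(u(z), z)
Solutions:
 u(z) = C1 - 16*sin(3*z/8)/21 - 20*cos(7*z/8)/7


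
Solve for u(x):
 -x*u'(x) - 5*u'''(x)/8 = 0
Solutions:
 u(x) = C1 + Integral(C2*airyai(-2*5^(2/3)*x/5) + C3*airybi(-2*5^(2/3)*x/5), x)


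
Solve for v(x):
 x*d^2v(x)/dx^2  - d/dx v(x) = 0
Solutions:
 v(x) = C1 + C2*x^2


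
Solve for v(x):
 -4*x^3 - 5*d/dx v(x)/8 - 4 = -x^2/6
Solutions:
 v(x) = C1 - 8*x^4/5 + 4*x^3/45 - 32*x/5


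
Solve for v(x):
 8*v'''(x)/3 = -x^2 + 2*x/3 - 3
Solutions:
 v(x) = C1 + C2*x + C3*x^2 - x^5/160 + x^4/96 - 3*x^3/16


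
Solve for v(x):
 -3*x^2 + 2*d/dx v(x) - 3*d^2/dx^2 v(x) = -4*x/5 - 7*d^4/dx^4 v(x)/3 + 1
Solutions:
 v(x) = C1 + C2*exp(21^(1/3)*x*(21^(1/3)/(2*sqrt(7) + 7)^(1/3) + (2*sqrt(7) + 7)^(1/3))/14)*sin(3^(1/6)*7^(1/3)*x*(-3^(2/3)*(2*sqrt(7) + 7)^(1/3) + 3*7^(1/3)/(2*sqrt(7) + 7)^(1/3))/14) + C3*exp(21^(1/3)*x*(21^(1/3)/(2*sqrt(7) + 7)^(1/3) + (2*sqrt(7) + 7)^(1/3))/14)*cos(3^(1/6)*7^(1/3)*x*(-3^(2/3)*(2*sqrt(7) + 7)^(1/3) + 3*7^(1/3)/(2*sqrt(7) + 7)^(1/3))/14) + C4*exp(-21^(1/3)*x*(21^(1/3)/(2*sqrt(7) + 7)^(1/3) + (2*sqrt(7) + 7)^(1/3))/7) + x^3/2 + 41*x^2/20 + 133*x/20


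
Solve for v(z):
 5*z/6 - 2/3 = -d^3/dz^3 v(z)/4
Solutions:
 v(z) = C1 + C2*z + C3*z^2 - 5*z^4/36 + 4*z^3/9


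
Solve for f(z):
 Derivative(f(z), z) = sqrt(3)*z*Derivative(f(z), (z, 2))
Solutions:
 f(z) = C1 + C2*z^(sqrt(3)/3 + 1)


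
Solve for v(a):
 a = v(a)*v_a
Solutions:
 v(a) = -sqrt(C1 + a^2)
 v(a) = sqrt(C1 + a^2)


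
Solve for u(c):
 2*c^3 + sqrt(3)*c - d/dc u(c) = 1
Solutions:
 u(c) = C1 + c^4/2 + sqrt(3)*c^2/2 - c


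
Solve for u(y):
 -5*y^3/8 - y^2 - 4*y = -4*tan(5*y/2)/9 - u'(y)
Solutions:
 u(y) = C1 + 5*y^4/32 + y^3/3 + 2*y^2 + 8*log(cos(5*y/2))/45


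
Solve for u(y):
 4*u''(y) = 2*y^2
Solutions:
 u(y) = C1 + C2*y + y^4/24


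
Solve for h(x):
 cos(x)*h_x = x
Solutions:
 h(x) = C1 + Integral(x/cos(x), x)


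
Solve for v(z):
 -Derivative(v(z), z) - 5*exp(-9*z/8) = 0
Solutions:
 v(z) = C1 + 40*exp(-9*z/8)/9


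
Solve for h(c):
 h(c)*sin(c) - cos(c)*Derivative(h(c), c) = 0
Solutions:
 h(c) = C1/cos(c)


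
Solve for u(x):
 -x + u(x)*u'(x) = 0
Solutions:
 u(x) = -sqrt(C1 + x^2)
 u(x) = sqrt(C1 + x^2)


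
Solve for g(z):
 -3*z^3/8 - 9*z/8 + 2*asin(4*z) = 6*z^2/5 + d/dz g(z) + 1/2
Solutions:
 g(z) = C1 - 3*z^4/32 - 2*z^3/5 - 9*z^2/16 + 2*z*asin(4*z) - z/2 + sqrt(1 - 16*z^2)/2


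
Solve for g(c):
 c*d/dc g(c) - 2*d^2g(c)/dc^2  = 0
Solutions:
 g(c) = C1 + C2*erfi(c/2)


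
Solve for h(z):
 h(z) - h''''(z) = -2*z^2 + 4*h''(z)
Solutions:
 h(z) = C1*exp(-z*sqrt(-2 + sqrt(5))) + C2*exp(z*sqrt(-2 + sqrt(5))) + C3*sin(z*sqrt(2 + sqrt(5))) + C4*cos(z*sqrt(2 + sqrt(5))) - 2*z^2 - 16


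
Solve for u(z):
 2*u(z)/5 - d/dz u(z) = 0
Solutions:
 u(z) = C1*exp(2*z/5)


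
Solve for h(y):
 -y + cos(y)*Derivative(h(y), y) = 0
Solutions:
 h(y) = C1 + Integral(y/cos(y), y)


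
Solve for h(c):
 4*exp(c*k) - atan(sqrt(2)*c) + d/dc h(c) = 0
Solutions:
 h(c) = C1 + c*atan(sqrt(2)*c) - 4*Piecewise((exp(c*k)/k, Ne(k, 0)), (c, True)) - sqrt(2)*log(2*c^2 + 1)/4


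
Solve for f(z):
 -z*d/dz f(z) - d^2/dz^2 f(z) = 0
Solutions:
 f(z) = C1 + C2*erf(sqrt(2)*z/2)


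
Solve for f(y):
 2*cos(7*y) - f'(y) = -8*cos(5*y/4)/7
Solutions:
 f(y) = C1 + 32*sin(5*y/4)/35 + 2*sin(7*y)/7


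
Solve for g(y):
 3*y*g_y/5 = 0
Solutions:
 g(y) = C1


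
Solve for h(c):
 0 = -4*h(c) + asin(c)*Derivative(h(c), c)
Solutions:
 h(c) = C1*exp(4*Integral(1/asin(c), c))


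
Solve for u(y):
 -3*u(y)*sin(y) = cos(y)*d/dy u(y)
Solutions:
 u(y) = C1*cos(y)^3


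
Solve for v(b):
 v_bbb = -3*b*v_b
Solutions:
 v(b) = C1 + Integral(C2*airyai(-3^(1/3)*b) + C3*airybi(-3^(1/3)*b), b)


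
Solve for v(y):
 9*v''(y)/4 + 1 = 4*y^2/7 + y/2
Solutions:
 v(y) = C1 + C2*y + 4*y^4/189 + y^3/27 - 2*y^2/9


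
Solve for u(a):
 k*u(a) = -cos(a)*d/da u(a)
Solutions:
 u(a) = C1*exp(k*(log(sin(a) - 1) - log(sin(a) + 1))/2)


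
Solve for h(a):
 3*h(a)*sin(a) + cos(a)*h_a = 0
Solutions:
 h(a) = C1*cos(a)^3


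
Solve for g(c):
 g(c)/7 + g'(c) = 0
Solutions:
 g(c) = C1*exp(-c/7)


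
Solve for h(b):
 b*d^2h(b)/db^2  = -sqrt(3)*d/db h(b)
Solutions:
 h(b) = C1 + C2*b^(1 - sqrt(3))


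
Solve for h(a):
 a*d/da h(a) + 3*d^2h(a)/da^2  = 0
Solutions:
 h(a) = C1 + C2*erf(sqrt(6)*a/6)


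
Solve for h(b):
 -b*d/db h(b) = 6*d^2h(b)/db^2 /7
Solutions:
 h(b) = C1 + C2*erf(sqrt(21)*b/6)


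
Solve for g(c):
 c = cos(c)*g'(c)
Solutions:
 g(c) = C1 + Integral(c/cos(c), c)


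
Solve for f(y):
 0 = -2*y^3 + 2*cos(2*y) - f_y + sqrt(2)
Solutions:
 f(y) = C1 - y^4/2 + sqrt(2)*y + sin(2*y)


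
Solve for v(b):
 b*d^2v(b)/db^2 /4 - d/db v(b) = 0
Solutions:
 v(b) = C1 + C2*b^5


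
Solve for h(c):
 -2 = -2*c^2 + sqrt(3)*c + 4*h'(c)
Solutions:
 h(c) = C1 + c^3/6 - sqrt(3)*c^2/8 - c/2


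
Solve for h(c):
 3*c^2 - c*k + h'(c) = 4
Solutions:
 h(c) = C1 - c^3 + c^2*k/2 + 4*c


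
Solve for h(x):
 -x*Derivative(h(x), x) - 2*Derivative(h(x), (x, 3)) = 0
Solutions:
 h(x) = C1 + Integral(C2*airyai(-2^(2/3)*x/2) + C3*airybi(-2^(2/3)*x/2), x)


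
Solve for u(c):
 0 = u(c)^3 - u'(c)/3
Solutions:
 u(c) = -sqrt(2)*sqrt(-1/(C1 + 3*c))/2
 u(c) = sqrt(2)*sqrt(-1/(C1 + 3*c))/2


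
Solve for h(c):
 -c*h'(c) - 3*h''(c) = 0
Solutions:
 h(c) = C1 + C2*erf(sqrt(6)*c/6)


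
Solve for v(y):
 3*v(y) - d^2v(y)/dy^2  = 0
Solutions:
 v(y) = C1*exp(-sqrt(3)*y) + C2*exp(sqrt(3)*y)


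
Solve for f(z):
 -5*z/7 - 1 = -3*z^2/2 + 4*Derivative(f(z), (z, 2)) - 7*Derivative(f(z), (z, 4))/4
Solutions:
 f(z) = C1 + C2*z + C3*exp(-4*sqrt(7)*z/7) + C4*exp(4*sqrt(7)*z/7) + z^4/32 - 5*z^3/168 + 5*z^2/128


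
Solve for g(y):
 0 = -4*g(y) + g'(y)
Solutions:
 g(y) = C1*exp(4*y)


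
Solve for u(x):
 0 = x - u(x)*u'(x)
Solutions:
 u(x) = -sqrt(C1 + x^2)
 u(x) = sqrt(C1 + x^2)


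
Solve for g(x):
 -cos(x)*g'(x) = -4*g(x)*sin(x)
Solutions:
 g(x) = C1/cos(x)^4


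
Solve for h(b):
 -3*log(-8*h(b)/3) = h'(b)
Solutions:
 Integral(1/(log(-_y) - log(3) + 3*log(2)), (_y, h(b)))/3 = C1 - b


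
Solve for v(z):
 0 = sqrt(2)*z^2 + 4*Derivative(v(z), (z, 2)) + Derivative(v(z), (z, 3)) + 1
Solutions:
 v(z) = C1 + C2*z + C3*exp(-4*z) - sqrt(2)*z^4/48 + sqrt(2)*z^3/48 + z^2*(-8 - sqrt(2))/64


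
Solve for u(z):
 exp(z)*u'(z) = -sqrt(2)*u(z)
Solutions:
 u(z) = C1*exp(sqrt(2)*exp(-z))


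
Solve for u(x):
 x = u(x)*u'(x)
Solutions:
 u(x) = -sqrt(C1 + x^2)
 u(x) = sqrt(C1 + x^2)


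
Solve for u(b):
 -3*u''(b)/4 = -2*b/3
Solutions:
 u(b) = C1 + C2*b + 4*b^3/27


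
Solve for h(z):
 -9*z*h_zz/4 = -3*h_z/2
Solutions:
 h(z) = C1 + C2*z^(5/3)


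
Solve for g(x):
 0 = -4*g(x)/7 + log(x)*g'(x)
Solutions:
 g(x) = C1*exp(4*li(x)/7)


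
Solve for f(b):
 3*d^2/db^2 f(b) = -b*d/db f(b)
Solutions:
 f(b) = C1 + C2*erf(sqrt(6)*b/6)


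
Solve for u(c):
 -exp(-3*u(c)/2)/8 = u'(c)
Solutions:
 u(c) = 2*log(C1 - 3*c/16)/3
 u(c) = 2*log(2^(2/3)*(-3^(1/3) - 3^(5/6)*I)*(C1 - c)^(1/3)/8)
 u(c) = 2*log(2^(2/3)*(-3^(1/3) + 3^(5/6)*I)*(C1 - c)^(1/3)/8)


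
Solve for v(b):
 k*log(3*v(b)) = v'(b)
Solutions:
 Integral(1/(log(_y) + log(3)), (_y, v(b))) = C1 + b*k


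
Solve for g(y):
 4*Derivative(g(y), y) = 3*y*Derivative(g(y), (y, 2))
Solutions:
 g(y) = C1 + C2*y^(7/3)


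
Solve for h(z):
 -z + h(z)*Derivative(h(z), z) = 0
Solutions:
 h(z) = -sqrt(C1 + z^2)
 h(z) = sqrt(C1 + z^2)


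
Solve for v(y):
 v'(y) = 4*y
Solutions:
 v(y) = C1 + 2*y^2


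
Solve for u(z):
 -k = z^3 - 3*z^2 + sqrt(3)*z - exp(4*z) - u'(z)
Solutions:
 u(z) = C1 + k*z + z^4/4 - z^3 + sqrt(3)*z^2/2 - exp(4*z)/4


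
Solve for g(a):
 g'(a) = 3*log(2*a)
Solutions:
 g(a) = C1 + 3*a*log(a) - 3*a + a*log(8)


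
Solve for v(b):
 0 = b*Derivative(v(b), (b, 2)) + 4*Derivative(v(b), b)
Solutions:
 v(b) = C1 + C2/b^3


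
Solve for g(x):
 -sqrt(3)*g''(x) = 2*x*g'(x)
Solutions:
 g(x) = C1 + C2*erf(3^(3/4)*x/3)


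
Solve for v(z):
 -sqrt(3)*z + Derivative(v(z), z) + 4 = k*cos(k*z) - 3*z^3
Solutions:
 v(z) = C1 - 3*z^4/4 + sqrt(3)*z^2/2 - 4*z + sin(k*z)


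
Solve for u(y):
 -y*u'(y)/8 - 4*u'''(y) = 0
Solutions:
 u(y) = C1 + Integral(C2*airyai(-2^(1/3)*y/4) + C3*airybi(-2^(1/3)*y/4), y)


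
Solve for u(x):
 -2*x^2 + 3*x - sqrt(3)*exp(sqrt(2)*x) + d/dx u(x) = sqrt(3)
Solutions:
 u(x) = C1 + 2*x^3/3 - 3*x^2/2 + sqrt(3)*x + sqrt(6)*exp(sqrt(2)*x)/2


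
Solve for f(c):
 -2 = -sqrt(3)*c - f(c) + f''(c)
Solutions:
 f(c) = C1*exp(-c) + C2*exp(c) - sqrt(3)*c + 2


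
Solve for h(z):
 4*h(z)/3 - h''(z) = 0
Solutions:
 h(z) = C1*exp(-2*sqrt(3)*z/3) + C2*exp(2*sqrt(3)*z/3)


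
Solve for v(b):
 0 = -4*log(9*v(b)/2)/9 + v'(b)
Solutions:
 9*Integral(1/(-log(_y) - 2*log(3) + log(2)), (_y, v(b)))/4 = C1 - b


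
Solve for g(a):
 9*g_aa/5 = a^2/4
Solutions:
 g(a) = C1 + C2*a + 5*a^4/432


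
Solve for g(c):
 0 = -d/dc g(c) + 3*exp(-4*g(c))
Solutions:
 g(c) = log(-I*(C1 + 12*c)^(1/4))
 g(c) = log(I*(C1 + 12*c)^(1/4))
 g(c) = log(-(C1 + 12*c)^(1/4))
 g(c) = log(C1 + 12*c)/4


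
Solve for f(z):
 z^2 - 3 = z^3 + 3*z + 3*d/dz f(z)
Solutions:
 f(z) = C1 - z^4/12 + z^3/9 - z^2/2 - z


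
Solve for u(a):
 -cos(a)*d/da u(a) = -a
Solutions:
 u(a) = C1 + Integral(a/cos(a), a)


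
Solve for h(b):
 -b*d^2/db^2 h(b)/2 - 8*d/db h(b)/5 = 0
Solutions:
 h(b) = C1 + C2/b^(11/5)


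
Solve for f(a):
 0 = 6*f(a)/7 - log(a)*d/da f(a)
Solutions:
 f(a) = C1*exp(6*li(a)/7)


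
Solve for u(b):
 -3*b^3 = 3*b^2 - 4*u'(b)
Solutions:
 u(b) = C1 + 3*b^4/16 + b^3/4


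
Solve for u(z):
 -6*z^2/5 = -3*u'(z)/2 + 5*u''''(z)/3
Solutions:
 u(z) = C1 + C4*exp(30^(2/3)*z/10) + 4*z^3/15 + (C2*sin(3*10^(2/3)*3^(1/6)*z/20) + C3*cos(3*10^(2/3)*3^(1/6)*z/20))*exp(-30^(2/3)*z/20)


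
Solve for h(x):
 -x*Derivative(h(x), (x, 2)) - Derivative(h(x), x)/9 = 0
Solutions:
 h(x) = C1 + C2*x^(8/9)


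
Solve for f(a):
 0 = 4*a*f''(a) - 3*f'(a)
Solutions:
 f(a) = C1 + C2*a^(7/4)


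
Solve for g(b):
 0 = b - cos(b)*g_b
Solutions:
 g(b) = C1 + Integral(b/cos(b), b)


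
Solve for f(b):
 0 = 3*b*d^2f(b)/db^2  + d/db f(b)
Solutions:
 f(b) = C1 + C2*b^(2/3)


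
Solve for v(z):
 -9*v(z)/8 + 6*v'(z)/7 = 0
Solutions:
 v(z) = C1*exp(21*z/16)


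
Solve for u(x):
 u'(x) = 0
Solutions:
 u(x) = C1


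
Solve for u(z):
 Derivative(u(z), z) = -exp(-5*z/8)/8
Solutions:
 u(z) = C1 + exp(-5*z/8)/5


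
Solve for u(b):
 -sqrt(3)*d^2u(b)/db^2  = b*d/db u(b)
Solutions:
 u(b) = C1 + C2*erf(sqrt(2)*3^(3/4)*b/6)


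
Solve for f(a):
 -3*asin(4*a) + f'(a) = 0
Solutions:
 f(a) = C1 + 3*a*asin(4*a) + 3*sqrt(1 - 16*a^2)/4


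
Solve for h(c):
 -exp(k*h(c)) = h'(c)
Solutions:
 h(c) = Piecewise((log(1/(C1*k + c*k))/k, Ne(k, 0)), (nan, True))
 h(c) = Piecewise((C1 - c, Eq(k, 0)), (nan, True))


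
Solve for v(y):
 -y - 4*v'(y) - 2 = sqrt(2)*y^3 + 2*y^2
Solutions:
 v(y) = C1 - sqrt(2)*y^4/16 - y^3/6 - y^2/8 - y/2


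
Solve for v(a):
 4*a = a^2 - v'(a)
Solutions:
 v(a) = C1 + a^3/3 - 2*a^2


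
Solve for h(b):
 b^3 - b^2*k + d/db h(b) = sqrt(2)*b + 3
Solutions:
 h(b) = C1 - b^4/4 + b^3*k/3 + sqrt(2)*b^2/2 + 3*b


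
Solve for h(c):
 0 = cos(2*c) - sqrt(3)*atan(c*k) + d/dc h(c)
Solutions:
 h(c) = C1 + sqrt(3)*Piecewise((c*atan(c*k) - log(c^2*k^2 + 1)/(2*k), Ne(k, 0)), (0, True)) - sin(2*c)/2


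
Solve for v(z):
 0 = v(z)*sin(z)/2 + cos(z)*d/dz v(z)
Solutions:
 v(z) = C1*sqrt(cos(z))


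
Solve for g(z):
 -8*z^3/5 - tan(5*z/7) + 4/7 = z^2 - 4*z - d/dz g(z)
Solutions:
 g(z) = C1 + 2*z^4/5 + z^3/3 - 2*z^2 - 4*z/7 - 7*log(cos(5*z/7))/5


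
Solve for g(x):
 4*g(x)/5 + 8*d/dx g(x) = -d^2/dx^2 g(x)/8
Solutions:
 g(x) = C1*exp(4*x*(-8 + sqrt(1590)/5)) + C2*exp(-4*x*(sqrt(1590)/5 + 8))


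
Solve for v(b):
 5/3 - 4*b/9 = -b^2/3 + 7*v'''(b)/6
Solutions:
 v(b) = C1 + C2*b + C3*b^2 + b^5/210 - b^4/63 + 5*b^3/21


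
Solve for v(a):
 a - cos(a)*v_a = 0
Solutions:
 v(a) = C1 + Integral(a/cos(a), a)


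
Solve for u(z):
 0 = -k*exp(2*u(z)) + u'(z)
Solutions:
 u(z) = log(-sqrt(-1/(C1 + k*z))) - log(2)/2
 u(z) = log(-1/(C1 + k*z))/2 - log(2)/2


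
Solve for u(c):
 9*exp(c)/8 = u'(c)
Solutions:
 u(c) = C1 + 9*exp(c)/8


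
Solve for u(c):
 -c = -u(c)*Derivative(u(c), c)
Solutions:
 u(c) = -sqrt(C1 + c^2)
 u(c) = sqrt(C1 + c^2)


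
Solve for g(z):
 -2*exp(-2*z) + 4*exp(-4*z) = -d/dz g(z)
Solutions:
 g(z) = C1 - exp(-2*z) + exp(-4*z)


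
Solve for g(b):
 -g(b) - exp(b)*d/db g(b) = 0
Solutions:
 g(b) = C1*exp(exp(-b))


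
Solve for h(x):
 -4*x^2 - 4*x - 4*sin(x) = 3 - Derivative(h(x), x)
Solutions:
 h(x) = C1 + 4*x^3/3 + 2*x^2 + 3*x - 4*cos(x)


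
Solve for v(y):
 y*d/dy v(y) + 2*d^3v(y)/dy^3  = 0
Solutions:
 v(y) = C1 + Integral(C2*airyai(-2^(2/3)*y/2) + C3*airybi(-2^(2/3)*y/2), y)


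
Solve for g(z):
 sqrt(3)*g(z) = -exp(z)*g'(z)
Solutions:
 g(z) = C1*exp(sqrt(3)*exp(-z))


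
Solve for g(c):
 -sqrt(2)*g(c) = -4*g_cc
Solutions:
 g(c) = C1*exp(-2^(1/4)*c/2) + C2*exp(2^(1/4)*c/2)


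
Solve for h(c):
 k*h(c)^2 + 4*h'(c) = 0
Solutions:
 h(c) = 4/(C1 + c*k)


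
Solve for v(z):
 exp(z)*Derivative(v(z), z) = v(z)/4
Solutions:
 v(z) = C1*exp(-exp(-z)/4)


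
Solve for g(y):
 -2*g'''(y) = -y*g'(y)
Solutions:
 g(y) = C1 + Integral(C2*airyai(2^(2/3)*y/2) + C3*airybi(2^(2/3)*y/2), y)


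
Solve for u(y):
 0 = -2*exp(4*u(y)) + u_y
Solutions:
 u(y) = log(-(-1/(C1 + 8*y))^(1/4))
 u(y) = log(-1/(C1 + 8*y))/4
 u(y) = log(-I*(-1/(C1 + 8*y))^(1/4))
 u(y) = log(I*(-1/(C1 + 8*y))^(1/4))


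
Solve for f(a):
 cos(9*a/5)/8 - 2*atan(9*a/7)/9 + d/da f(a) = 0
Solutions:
 f(a) = C1 + 2*a*atan(9*a/7)/9 - 7*log(81*a^2 + 49)/81 - 5*sin(9*a/5)/72


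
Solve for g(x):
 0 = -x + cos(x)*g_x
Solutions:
 g(x) = C1 + Integral(x/cos(x), x)


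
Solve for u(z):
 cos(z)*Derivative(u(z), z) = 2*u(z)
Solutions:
 u(z) = C1*(sin(z) + 1)/(sin(z) - 1)


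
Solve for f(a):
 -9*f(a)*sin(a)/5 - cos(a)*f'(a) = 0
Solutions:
 f(a) = C1*cos(a)^(9/5)


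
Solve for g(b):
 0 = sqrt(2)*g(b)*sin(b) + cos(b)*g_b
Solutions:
 g(b) = C1*cos(b)^(sqrt(2))


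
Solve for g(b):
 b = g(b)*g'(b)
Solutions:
 g(b) = -sqrt(C1 + b^2)
 g(b) = sqrt(C1 + b^2)


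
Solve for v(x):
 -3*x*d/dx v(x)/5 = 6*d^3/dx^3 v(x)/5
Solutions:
 v(x) = C1 + Integral(C2*airyai(-2^(2/3)*x/2) + C3*airybi(-2^(2/3)*x/2), x)


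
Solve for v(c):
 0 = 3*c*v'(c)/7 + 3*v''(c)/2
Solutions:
 v(c) = C1 + C2*erf(sqrt(7)*c/7)


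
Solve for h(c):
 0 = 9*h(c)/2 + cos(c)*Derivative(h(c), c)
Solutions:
 h(c) = C1*(sin(c) - 1)^(1/4)*(sin(c)^2 - 2*sin(c) + 1)/((sin(c) + 1)^(1/4)*(sin(c)^2 + 2*sin(c) + 1))


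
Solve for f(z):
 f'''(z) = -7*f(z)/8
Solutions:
 f(z) = C3*exp(-7^(1/3)*z/2) + (C1*sin(sqrt(3)*7^(1/3)*z/4) + C2*cos(sqrt(3)*7^(1/3)*z/4))*exp(7^(1/3)*z/4)


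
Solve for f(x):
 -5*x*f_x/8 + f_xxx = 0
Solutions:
 f(x) = C1 + Integral(C2*airyai(5^(1/3)*x/2) + C3*airybi(5^(1/3)*x/2), x)


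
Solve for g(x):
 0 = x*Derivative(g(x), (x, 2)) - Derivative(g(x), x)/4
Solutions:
 g(x) = C1 + C2*x^(5/4)


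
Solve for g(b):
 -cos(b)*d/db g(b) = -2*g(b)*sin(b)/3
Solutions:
 g(b) = C1/cos(b)^(2/3)


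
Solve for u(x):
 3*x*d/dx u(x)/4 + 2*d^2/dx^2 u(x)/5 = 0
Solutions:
 u(x) = C1 + C2*erf(sqrt(15)*x/4)


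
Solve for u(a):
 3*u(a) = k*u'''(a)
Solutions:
 u(a) = C1*exp(3^(1/3)*a*(1/k)^(1/3)) + C2*exp(a*(-3^(1/3) + 3^(5/6)*I)*(1/k)^(1/3)/2) + C3*exp(-a*(3^(1/3) + 3^(5/6)*I)*(1/k)^(1/3)/2)


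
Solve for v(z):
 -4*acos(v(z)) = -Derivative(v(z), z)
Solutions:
 Integral(1/acos(_y), (_y, v(z))) = C1 + 4*z


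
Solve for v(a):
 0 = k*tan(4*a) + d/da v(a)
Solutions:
 v(a) = C1 + k*log(cos(4*a))/4


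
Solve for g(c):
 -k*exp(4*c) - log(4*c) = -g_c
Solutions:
 g(c) = C1 + c*log(c) + c*(-1 + 2*log(2)) + k*exp(4*c)/4


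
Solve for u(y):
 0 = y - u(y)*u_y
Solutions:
 u(y) = -sqrt(C1 + y^2)
 u(y) = sqrt(C1 + y^2)


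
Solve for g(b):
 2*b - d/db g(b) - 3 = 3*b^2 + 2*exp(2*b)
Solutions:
 g(b) = C1 - b^3 + b^2 - 3*b - exp(2*b)


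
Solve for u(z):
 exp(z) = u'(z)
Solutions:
 u(z) = C1 + exp(z)


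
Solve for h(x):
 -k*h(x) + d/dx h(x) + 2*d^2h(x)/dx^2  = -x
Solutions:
 h(x) = C1*exp(x*(sqrt(8*k + 1) - 1)/4) + C2*exp(-x*(sqrt(8*k + 1) + 1)/4) + x/k + k^(-2)


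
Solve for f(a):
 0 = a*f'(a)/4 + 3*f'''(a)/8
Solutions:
 f(a) = C1 + Integral(C2*airyai(-2^(1/3)*3^(2/3)*a/3) + C3*airybi(-2^(1/3)*3^(2/3)*a/3), a)


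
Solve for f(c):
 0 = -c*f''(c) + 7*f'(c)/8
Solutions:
 f(c) = C1 + C2*c^(15/8)


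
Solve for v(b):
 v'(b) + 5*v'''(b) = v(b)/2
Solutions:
 v(b) = C1*exp(30^(1/3)*b*(-(45 + sqrt(2265))^(1/3) + 2*30^(1/3)/(45 + sqrt(2265))^(1/3))/60)*sin(10^(1/3)*3^(1/6)*b*(6*10^(1/3)/(45 + sqrt(2265))^(1/3) + 3^(2/3)*(45 + sqrt(2265))^(1/3))/60) + C2*exp(30^(1/3)*b*(-(45 + sqrt(2265))^(1/3) + 2*30^(1/3)/(45 + sqrt(2265))^(1/3))/60)*cos(10^(1/3)*3^(1/6)*b*(6*10^(1/3)/(45 + sqrt(2265))^(1/3) + 3^(2/3)*(45 + sqrt(2265))^(1/3))/60) + C3*exp(-30^(1/3)*b*(-(45 + sqrt(2265))^(1/3) + 2*30^(1/3)/(45 + sqrt(2265))^(1/3))/30)


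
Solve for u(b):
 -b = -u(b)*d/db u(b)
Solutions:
 u(b) = -sqrt(C1 + b^2)
 u(b) = sqrt(C1 + b^2)


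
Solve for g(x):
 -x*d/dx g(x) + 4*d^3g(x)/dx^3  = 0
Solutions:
 g(x) = C1 + Integral(C2*airyai(2^(1/3)*x/2) + C3*airybi(2^(1/3)*x/2), x)


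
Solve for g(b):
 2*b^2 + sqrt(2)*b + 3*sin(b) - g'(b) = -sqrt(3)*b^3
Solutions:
 g(b) = C1 + sqrt(3)*b^4/4 + 2*b^3/3 + sqrt(2)*b^2/2 - 3*cos(b)


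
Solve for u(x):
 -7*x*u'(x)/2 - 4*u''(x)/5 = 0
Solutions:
 u(x) = C1 + C2*erf(sqrt(35)*x/4)


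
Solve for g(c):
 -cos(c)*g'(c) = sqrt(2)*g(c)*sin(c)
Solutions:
 g(c) = C1*cos(c)^(sqrt(2))


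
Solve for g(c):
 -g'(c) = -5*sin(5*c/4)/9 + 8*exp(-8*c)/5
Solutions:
 g(c) = C1 - 4*cos(5*c/4)/9 + exp(-8*c)/5


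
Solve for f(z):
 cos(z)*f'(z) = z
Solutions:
 f(z) = C1 + Integral(z/cos(z), z)


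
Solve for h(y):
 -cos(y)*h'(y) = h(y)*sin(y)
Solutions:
 h(y) = C1*cos(y)


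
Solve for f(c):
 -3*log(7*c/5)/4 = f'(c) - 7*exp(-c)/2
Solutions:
 f(c) = C1 - 3*c*log(c)/4 + 3*c*(-log(7) + 1 + log(5))/4 - 7*exp(-c)/2


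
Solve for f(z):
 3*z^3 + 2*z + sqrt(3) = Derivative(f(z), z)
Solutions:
 f(z) = C1 + 3*z^4/4 + z^2 + sqrt(3)*z


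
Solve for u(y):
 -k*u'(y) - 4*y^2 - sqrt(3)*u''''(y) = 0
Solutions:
 u(y) = C1 + C2*exp(3^(5/6)*y*(-k)^(1/3)/3) + C3*exp(y*(-k)^(1/3)*(-3^(5/6) + 3*3^(1/3)*I)/6) + C4*exp(-y*(-k)^(1/3)*(3^(5/6) + 3*3^(1/3)*I)/6) - 4*y^3/(3*k)


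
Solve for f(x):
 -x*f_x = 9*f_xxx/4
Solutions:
 f(x) = C1 + Integral(C2*airyai(-2^(2/3)*3^(1/3)*x/3) + C3*airybi(-2^(2/3)*3^(1/3)*x/3), x)


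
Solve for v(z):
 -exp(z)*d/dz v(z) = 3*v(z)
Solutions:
 v(z) = C1*exp(3*exp(-z))


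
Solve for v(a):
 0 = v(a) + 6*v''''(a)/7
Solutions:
 v(a) = (C1*sin(14^(1/4)*3^(3/4)*a/6) + C2*cos(14^(1/4)*3^(3/4)*a/6))*exp(-14^(1/4)*3^(3/4)*a/6) + (C3*sin(14^(1/4)*3^(3/4)*a/6) + C4*cos(14^(1/4)*3^(3/4)*a/6))*exp(14^(1/4)*3^(3/4)*a/6)


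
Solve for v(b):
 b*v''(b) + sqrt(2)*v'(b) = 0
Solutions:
 v(b) = C1 + C2*b^(1 - sqrt(2))


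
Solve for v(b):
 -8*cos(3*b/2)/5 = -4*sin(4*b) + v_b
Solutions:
 v(b) = C1 - 16*sin(3*b/2)/15 - cos(4*b)


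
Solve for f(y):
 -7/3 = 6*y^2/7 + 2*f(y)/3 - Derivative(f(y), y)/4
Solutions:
 f(y) = C1*exp(8*y/3) - 9*y^2/7 - 27*y/28 - 865/224


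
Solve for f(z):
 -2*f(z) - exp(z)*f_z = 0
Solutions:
 f(z) = C1*exp(2*exp(-z))


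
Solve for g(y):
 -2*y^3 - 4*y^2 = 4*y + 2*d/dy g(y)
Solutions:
 g(y) = C1 - y^4/4 - 2*y^3/3 - y^2


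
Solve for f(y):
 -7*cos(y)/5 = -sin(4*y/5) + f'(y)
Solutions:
 f(y) = C1 - 7*sin(y)/5 - 5*cos(4*y/5)/4


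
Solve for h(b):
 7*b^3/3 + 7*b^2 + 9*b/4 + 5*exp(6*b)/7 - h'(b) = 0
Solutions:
 h(b) = C1 + 7*b^4/12 + 7*b^3/3 + 9*b^2/8 + 5*exp(6*b)/42


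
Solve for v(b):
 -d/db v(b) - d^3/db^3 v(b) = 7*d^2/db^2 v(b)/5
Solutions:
 v(b) = C1 + (C2*sin(sqrt(51)*b/10) + C3*cos(sqrt(51)*b/10))*exp(-7*b/10)


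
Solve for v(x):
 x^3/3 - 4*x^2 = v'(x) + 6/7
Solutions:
 v(x) = C1 + x^4/12 - 4*x^3/3 - 6*x/7


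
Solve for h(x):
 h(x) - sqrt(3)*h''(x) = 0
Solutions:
 h(x) = C1*exp(-3^(3/4)*x/3) + C2*exp(3^(3/4)*x/3)


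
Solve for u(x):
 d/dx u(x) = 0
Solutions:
 u(x) = C1


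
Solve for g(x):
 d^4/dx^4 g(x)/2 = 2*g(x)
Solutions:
 g(x) = C1*exp(-sqrt(2)*x) + C2*exp(sqrt(2)*x) + C3*sin(sqrt(2)*x) + C4*cos(sqrt(2)*x)


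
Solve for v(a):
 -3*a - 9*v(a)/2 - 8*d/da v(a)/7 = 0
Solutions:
 v(a) = C1*exp(-63*a/16) - 2*a/3 + 32/189


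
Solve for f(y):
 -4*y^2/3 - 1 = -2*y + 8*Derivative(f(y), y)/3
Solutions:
 f(y) = C1 - y^3/6 + 3*y^2/8 - 3*y/8


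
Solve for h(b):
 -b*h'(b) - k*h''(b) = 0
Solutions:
 h(b) = C1 + C2*sqrt(k)*erf(sqrt(2)*b*sqrt(1/k)/2)


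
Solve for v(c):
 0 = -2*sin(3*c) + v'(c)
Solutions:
 v(c) = C1 - 2*cos(3*c)/3


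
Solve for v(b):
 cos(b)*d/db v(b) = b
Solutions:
 v(b) = C1 + Integral(b/cos(b), b)


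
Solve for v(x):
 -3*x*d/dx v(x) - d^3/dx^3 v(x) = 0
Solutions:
 v(x) = C1 + Integral(C2*airyai(-3^(1/3)*x) + C3*airybi(-3^(1/3)*x), x)


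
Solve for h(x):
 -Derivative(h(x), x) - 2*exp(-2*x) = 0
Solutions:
 h(x) = C1 + exp(-2*x)


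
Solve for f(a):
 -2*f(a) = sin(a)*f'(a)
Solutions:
 f(a) = C1*(cos(a) + 1)/(cos(a) - 1)


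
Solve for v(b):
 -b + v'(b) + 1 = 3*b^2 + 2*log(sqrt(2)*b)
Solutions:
 v(b) = C1 + b^3 + b^2/2 + 2*b*log(b) - 3*b + b*log(2)


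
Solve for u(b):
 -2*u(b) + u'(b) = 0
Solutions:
 u(b) = C1*exp(2*b)


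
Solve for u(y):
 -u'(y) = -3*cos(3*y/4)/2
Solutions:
 u(y) = C1 + 2*sin(3*y/4)


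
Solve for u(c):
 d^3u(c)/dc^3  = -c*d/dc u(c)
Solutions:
 u(c) = C1 + Integral(C2*airyai(-c) + C3*airybi(-c), c)


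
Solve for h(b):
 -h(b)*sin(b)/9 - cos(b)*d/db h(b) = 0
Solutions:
 h(b) = C1*cos(b)^(1/9)


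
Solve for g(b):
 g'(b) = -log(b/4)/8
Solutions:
 g(b) = C1 - b*log(b)/8 + b/8 + b*log(2)/4


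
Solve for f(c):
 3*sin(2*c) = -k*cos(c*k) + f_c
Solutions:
 f(c) = C1 + sin(c*k) - 3*cos(2*c)/2


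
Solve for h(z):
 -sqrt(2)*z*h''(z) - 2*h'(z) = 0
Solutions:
 h(z) = C1 + C2*z^(1 - sqrt(2))


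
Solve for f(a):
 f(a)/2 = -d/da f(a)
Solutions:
 f(a) = C1*exp(-a/2)


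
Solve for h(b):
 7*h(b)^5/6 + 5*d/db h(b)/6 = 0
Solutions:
 h(b) = -5^(1/4)*(1/(C1 + 28*b))^(1/4)
 h(b) = 5^(1/4)*(1/(C1 + 28*b))^(1/4)
 h(b) = -5^(1/4)*I*(1/(C1 + 28*b))^(1/4)
 h(b) = 5^(1/4)*I*(1/(C1 + 28*b))^(1/4)


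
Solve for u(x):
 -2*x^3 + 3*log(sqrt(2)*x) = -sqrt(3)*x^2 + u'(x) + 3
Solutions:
 u(x) = C1 - x^4/2 + sqrt(3)*x^3/3 + 3*x*log(x) - 6*x + 3*x*log(2)/2


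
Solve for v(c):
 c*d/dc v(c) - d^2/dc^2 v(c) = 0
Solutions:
 v(c) = C1 + C2*erfi(sqrt(2)*c/2)


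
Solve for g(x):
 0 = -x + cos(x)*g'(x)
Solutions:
 g(x) = C1 + Integral(x/cos(x), x)


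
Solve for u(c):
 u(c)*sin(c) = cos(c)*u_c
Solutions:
 u(c) = C1/cos(c)


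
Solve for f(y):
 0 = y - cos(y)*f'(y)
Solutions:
 f(y) = C1 + Integral(y/cos(y), y)


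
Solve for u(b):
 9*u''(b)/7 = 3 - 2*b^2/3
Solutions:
 u(b) = C1 + C2*b - 7*b^4/162 + 7*b^2/6


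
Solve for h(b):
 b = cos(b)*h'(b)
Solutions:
 h(b) = C1 + Integral(b/cos(b), b)


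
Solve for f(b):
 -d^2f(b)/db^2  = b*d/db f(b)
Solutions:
 f(b) = C1 + C2*erf(sqrt(2)*b/2)


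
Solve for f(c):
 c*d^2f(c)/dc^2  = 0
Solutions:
 f(c) = C1 + C2*c


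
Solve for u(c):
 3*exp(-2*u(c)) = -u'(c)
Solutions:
 u(c) = log(-sqrt(C1 - 6*c))
 u(c) = log(C1 - 6*c)/2


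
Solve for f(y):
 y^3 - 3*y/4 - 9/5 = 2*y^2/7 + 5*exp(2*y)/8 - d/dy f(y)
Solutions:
 f(y) = C1 - y^4/4 + 2*y^3/21 + 3*y^2/8 + 9*y/5 + 5*exp(2*y)/16


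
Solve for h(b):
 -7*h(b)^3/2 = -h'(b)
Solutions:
 h(b) = -sqrt(-1/(C1 + 7*b))
 h(b) = sqrt(-1/(C1 + 7*b))


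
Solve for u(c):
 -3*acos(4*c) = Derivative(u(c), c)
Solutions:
 u(c) = C1 - 3*c*acos(4*c) + 3*sqrt(1 - 16*c^2)/4


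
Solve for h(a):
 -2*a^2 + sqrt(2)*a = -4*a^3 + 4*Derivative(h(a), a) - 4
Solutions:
 h(a) = C1 + a^4/4 - a^3/6 + sqrt(2)*a^2/8 + a


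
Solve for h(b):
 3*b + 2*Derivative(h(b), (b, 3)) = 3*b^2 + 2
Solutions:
 h(b) = C1 + C2*b + C3*b^2 + b^5/40 - b^4/16 + b^3/6


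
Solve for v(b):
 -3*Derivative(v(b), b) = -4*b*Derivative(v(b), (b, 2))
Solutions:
 v(b) = C1 + C2*b^(7/4)


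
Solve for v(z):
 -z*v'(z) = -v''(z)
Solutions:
 v(z) = C1 + C2*erfi(sqrt(2)*z/2)


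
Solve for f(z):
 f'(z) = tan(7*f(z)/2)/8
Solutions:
 f(z) = -2*asin(C1*exp(7*z/16))/7 + 2*pi/7
 f(z) = 2*asin(C1*exp(7*z/16))/7


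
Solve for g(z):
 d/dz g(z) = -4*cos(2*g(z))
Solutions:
 g(z) = -asin((C1 + exp(16*z))/(C1 - exp(16*z)))/2 + pi/2
 g(z) = asin((C1 + exp(16*z))/(C1 - exp(16*z)))/2


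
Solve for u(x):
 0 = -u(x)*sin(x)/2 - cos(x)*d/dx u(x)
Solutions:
 u(x) = C1*sqrt(cos(x))


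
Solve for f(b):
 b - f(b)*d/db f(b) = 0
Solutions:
 f(b) = -sqrt(C1 + b^2)
 f(b) = sqrt(C1 + b^2)


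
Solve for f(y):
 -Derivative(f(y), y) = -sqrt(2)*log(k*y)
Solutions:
 f(y) = C1 + sqrt(2)*y*log(k*y) - sqrt(2)*y


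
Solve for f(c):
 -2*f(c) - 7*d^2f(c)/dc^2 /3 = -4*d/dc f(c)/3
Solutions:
 f(c) = (C1*sin(sqrt(38)*c/7) + C2*cos(sqrt(38)*c/7))*exp(2*c/7)


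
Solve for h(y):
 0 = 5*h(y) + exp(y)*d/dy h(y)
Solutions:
 h(y) = C1*exp(5*exp(-y))


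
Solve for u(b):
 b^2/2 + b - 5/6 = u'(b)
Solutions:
 u(b) = C1 + b^3/6 + b^2/2 - 5*b/6


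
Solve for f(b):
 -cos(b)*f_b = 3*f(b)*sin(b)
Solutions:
 f(b) = C1*cos(b)^3


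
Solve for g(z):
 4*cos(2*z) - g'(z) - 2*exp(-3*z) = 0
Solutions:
 g(z) = C1 + 2*sin(2*z) + 2*exp(-3*z)/3


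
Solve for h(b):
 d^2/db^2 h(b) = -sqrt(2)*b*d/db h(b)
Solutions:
 h(b) = C1 + C2*erf(2^(3/4)*b/2)


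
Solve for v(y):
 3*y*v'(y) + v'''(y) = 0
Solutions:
 v(y) = C1 + Integral(C2*airyai(-3^(1/3)*y) + C3*airybi(-3^(1/3)*y), y)


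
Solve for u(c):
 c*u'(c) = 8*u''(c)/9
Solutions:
 u(c) = C1 + C2*erfi(3*c/4)


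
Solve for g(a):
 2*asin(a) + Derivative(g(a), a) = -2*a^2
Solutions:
 g(a) = C1 - 2*a^3/3 - 2*a*asin(a) - 2*sqrt(1 - a^2)


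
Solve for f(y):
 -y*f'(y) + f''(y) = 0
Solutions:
 f(y) = C1 + C2*erfi(sqrt(2)*y/2)


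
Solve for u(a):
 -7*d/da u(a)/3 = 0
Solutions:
 u(a) = C1


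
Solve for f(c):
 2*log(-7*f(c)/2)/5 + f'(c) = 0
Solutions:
 5*Integral(1/(log(-_y) - log(2) + log(7)), (_y, f(c)))/2 = C1 - c


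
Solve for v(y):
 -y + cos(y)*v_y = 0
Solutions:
 v(y) = C1 + Integral(y/cos(y), y)


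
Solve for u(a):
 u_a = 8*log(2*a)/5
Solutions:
 u(a) = C1 + 8*a*log(a)/5 - 8*a/5 + 8*a*log(2)/5


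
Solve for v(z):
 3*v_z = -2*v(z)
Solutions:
 v(z) = C1*exp(-2*z/3)


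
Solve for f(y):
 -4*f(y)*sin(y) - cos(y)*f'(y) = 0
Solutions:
 f(y) = C1*cos(y)^4


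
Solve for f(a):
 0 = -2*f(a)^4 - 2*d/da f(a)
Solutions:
 f(a) = (-3^(2/3) - 3*3^(1/6)*I)*(1/(C1 + a))^(1/3)/6
 f(a) = (-3^(2/3) + 3*3^(1/6)*I)*(1/(C1 + a))^(1/3)/6
 f(a) = (1/(C1 + 3*a))^(1/3)


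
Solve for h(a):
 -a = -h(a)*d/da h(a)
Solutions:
 h(a) = -sqrt(C1 + a^2)
 h(a) = sqrt(C1 + a^2)


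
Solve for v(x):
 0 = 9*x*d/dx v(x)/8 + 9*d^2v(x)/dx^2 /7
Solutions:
 v(x) = C1 + C2*erf(sqrt(7)*x/4)


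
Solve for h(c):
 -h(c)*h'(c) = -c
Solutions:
 h(c) = -sqrt(C1 + c^2)
 h(c) = sqrt(C1 + c^2)


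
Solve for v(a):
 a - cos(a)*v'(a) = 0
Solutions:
 v(a) = C1 + Integral(a/cos(a), a)


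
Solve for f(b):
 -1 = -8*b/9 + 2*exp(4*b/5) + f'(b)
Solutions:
 f(b) = C1 + 4*b^2/9 - b - 5*exp(4*b/5)/2


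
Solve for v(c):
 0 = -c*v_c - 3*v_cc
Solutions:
 v(c) = C1 + C2*erf(sqrt(6)*c/6)


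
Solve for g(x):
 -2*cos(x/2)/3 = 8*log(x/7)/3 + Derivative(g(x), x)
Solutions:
 g(x) = C1 - 8*x*log(x)/3 + 8*x/3 + 8*x*log(7)/3 - 4*sin(x/2)/3


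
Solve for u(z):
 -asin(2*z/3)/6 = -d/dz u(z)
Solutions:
 u(z) = C1 + z*asin(2*z/3)/6 + sqrt(9 - 4*z^2)/12


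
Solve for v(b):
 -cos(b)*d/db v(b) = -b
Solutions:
 v(b) = C1 + Integral(b/cos(b), b)


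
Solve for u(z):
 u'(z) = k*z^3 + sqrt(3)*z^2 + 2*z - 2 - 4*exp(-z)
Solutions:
 u(z) = C1 + k*z^4/4 + sqrt(3)*z^3/3 + z^2 - 2*z + 4*exp(-z)


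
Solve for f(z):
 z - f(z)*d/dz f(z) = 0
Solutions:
 f(z) = -sqrt(C1 + z^2)
 f(z) = sqrt(C1 + z^2)


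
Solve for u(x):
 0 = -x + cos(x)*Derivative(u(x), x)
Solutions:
 u(x) = C1 + Integral(x/cos(x), x)


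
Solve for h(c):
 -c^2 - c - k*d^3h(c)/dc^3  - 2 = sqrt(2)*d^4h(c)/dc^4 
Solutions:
 h(c) = C1 + C2*c + C3*c^2 + C4*exp(-sqrt(2)*c*k/2) - c^5/(60*k) + c^4*(-1 + 2*sqrt(2)/k)/(24*k) + c^3*(-2 + sqrt(2)/k - 4/k^2)/(6*k)


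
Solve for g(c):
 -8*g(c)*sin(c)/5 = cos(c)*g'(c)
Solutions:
 g(c) = C1*cos(c)^(8/5)


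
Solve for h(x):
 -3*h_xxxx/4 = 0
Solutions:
 h(x) = C1 + C2*x + C3*x^2 + C4*x^3


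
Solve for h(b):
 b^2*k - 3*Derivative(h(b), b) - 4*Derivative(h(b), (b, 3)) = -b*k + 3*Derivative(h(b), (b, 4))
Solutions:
 h(b) = C1 + C2*exp(b*(-16 + 32*2^(1/3)/(27*sqrt(985) + 857)^(1/3) + 2^(2/3)*(27*sqrt(985) + 857)^(1/3))/36)*sin(2^(1/3)*sqrt(3)*b*(-2^(1/3)*(27*sqrt(985) + 857)^(1/3) + 32/(27*sqrt(985) + 857)^(1/3))/36) + C3*exp(b*(-16 + 32*2^(1/3)/(27*sqrt(985) + 857)^(1/3) + 2^(2/3)*(27*sqrt(985) + 857)^(1/3))/36)*cos(2^(1/3)*sqrt(3)*b*(-2^(1/3)*(27*sqrt(985) + 857)^(1/3) + 32/(27*sqrt(985) + 857)^(1/3))/36) + C4*exp(-b*(32*2^(1/3)/(27*sqrt(985) + 857)^(1/3) + 8 + 2^(2/3)*(27*sqrt(985) + 857)^(1/3))/18) + b^3*k/9 + b^2*k/6 - 8*b*k/9


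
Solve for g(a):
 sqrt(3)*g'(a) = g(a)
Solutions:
 g(a) = C1*exp(sqrt(3)*a/3)


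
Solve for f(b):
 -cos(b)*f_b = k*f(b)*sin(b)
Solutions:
 f(b) = C1*exp(k*log(cos(b)))


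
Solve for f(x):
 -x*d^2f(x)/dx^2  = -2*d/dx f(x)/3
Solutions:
 f(x) = C1 + C2*x^(5/3)


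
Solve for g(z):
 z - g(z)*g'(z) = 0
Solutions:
 g(z) = -sqrt(C1 + z^2)
 g(z) = sqrt(C1 + z^2)


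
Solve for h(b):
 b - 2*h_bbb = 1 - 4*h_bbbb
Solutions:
 h(b) = C1 + C2*b + C3*b^2 + C4*exp(b/2) + b^4/48 + b^3/12


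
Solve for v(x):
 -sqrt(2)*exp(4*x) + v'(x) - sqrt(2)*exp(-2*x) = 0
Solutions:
 v(x) = C1 + sqrt(2)*exp(4*x)/4 - sqrt(2)*exp(-2*x)/2


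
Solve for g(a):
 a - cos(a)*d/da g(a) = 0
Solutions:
 g(a) = C1 + Integral(a/cos(a), a)


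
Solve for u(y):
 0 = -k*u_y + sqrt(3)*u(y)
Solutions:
 u(y) = C1*exp(sqrt(3)*y/k)


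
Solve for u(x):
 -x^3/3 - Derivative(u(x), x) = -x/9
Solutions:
 u(x) = C1 - x^4/12 + x^2/18


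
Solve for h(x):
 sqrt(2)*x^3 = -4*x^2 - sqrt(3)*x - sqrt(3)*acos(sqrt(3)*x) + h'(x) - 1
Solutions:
 h(x) = C1 + sqrt(2)*x^4/4 + 4*x^3/3 + sqrt(3)*x^2/2 + x + sqrt(3)*(x*acos(sqrt(3)*x) - sqrt(3)*sqrt(1 - 3*x^2)/3)


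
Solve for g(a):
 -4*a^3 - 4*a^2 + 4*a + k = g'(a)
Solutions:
 g(a) = C1 - a^4 - 4*a^3/3 + 2*a^2 + a*k


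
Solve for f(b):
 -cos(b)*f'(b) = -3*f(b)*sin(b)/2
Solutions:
 f(b) = C1/cos(b)^(3/2)


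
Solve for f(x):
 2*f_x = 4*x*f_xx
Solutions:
 f(x) = C1 + C2*x^(3/2)


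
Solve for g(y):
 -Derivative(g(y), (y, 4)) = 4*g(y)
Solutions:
 g(y) = (C1*sin(y) + C2*cos(y))*exp(-y) + (C3*sin(y) + C4*cos(y))*exp(y)


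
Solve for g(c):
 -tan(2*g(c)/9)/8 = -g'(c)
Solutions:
 g(c) = -9*asin(C1*exp(c/36))/2 + 9*pi/2
 g(c) = 9*asin(C1*exp(c/36))/2


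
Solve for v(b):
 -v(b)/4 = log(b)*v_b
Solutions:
 v(b) = C1*exp(-li(b)/4)


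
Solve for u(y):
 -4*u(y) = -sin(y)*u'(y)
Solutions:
 u(y) = C1*(cos(y)^2 - 2*cos(y) + 1)/(cos(y)^2 + 2*cos(y) + 1)


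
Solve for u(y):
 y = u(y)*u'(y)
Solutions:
 u(y) = -sqrt(C1 + y^2)
 u(y) = sqrt(C1 + y^2)


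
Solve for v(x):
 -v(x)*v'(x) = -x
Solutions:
 v(x) = -sqrt(C1 + x^2)
 v(x) = sqrt(C1 + x^2)


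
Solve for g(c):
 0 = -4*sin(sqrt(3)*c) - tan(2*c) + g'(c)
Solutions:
 g(c) = C1 - log(cos(2*c))/2 - 4*sqrt(3)*cos(sqrt(3)*c)/3


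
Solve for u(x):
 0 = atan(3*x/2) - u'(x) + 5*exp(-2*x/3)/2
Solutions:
 u(x) = C1 + x*atan(3*x/2) - log(9*x^2 + 4)/3 - 15*exp(-2*x/3)/4


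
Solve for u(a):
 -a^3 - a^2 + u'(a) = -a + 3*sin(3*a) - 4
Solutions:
 u(a) = C1 + a^4/4 + a^3/3 - a^2/2 - 4*a - cos(3*a)


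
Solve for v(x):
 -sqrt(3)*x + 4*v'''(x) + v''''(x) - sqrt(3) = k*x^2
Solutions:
 v(x) = C1 + C2*x + C3*x^2 + C4*exp(-4*x) + k*x^5/240 + x^4*(-k + 2*sqrt(3))/192 + x^3*(k + 6*sqrt(3))/192


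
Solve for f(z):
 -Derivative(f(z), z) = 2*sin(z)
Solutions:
 f(z) = C1 + 2*cos(z)


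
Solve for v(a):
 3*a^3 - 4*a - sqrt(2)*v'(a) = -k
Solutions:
 v(a) = C1 + 3*sqrt(2)*a^4/8 - sqrt(2)*a^2 + sqrt(2)*a*k/2


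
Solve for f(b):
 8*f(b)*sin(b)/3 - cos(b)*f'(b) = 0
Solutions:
 f(b) = C1/cos(b)^(8/3)


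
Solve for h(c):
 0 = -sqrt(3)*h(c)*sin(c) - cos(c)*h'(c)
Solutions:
 h(c) = C1*cos(c)^(sqrt(3))


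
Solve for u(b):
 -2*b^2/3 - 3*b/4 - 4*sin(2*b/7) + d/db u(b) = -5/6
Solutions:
 u(b) = C1 + 2*b^3/9 + 3*b^2/8 - 5*b/6 - 14*cos(2*b/7)


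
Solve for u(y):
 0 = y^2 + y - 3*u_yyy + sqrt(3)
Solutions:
 u(y) = C1 + C2*y + C3*y^2 + y^5/180 + y^4/72 + sqrt(3)*y^3/18


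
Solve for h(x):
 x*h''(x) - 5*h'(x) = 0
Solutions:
 h(x) = C1 + C2*x^6


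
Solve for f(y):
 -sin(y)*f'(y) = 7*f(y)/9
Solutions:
 f(y) = C1*(cos(y) + 1)^(7/18)/(cos(y) - 1)^(7/18)


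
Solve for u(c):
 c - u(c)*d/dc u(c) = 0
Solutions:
 u(c) = -sqrt(C1 + c^2)
 u(c) = sqrt(C1 + c^2)


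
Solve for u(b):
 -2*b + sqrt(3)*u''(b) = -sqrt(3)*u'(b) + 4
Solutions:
 u(b) = C1 + C2*exp(-b) + sqrt(3)*b^2/3 + 2*sqrt(3)*b/3


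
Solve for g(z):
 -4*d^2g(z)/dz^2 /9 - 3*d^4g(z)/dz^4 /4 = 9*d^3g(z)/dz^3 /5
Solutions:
 g(z) = C1 + C2*z + C3*exp(2*z*(-27 + sqrt(429))/45) + C4*exp(-2*z*(sqrt(429) + 27)/45)


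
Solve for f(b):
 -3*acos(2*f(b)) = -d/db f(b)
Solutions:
 Integral(1/acos(2*_y), (_y, f(b))) = C1 + 3*b


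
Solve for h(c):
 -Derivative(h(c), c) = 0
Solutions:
 h(c) = C1


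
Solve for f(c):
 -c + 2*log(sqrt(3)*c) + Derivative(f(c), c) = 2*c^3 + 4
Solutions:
 f(c) = C1 + c^4/2 + c^2/2 - 2*c*log(c) - c*log(3) + 6*c


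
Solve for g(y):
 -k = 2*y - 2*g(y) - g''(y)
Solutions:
 g(y) = C1*sin(sqrt(2)*y) + C2*cos(sqrt(2)*y) + k/2 + y


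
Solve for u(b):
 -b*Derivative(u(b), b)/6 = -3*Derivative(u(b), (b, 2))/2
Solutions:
 u(b) = C1 + C2*erfi(sqrt(2)*b/6)


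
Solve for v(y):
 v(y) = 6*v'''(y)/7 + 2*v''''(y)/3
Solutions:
 v(y) = C1*exp(y*(-9 + 14*sqrt(-2*14^(2/3)/(-243 + sqrt(366377))^(1/3) + 81/196 + 14^(1/3)*(-243 + sqrt(366377))^(1/3)/14))/28)*sin(y*sqrt(Abs(-729/(1372*sqrt(-2*14^(2/3)/(-243 + sqrt(366377))^(1/3) + 81/196 + 14^(1/3)*(-243 + sqrt(366377))^(1/3)/14)) - 14^(1/3)*(-243 + sqrt(366377))^(1/3)/14 + 81/98 + 2*14^(2/3)/(-243 + sqrt(366377))^(1/3)))/2) + C2*exp(y*(-9 + 14*sqrt(-2*14^(2/3)/(-243 + sqrt(366377))^(1/3) + 81/196 + 14^(1/3)*(-243 + sqrt(366377))^(1/3)/14))/28)*cos(y*sqrt(Abs(-729/(1372*sqrt(-2*14^(2/3)/(-243 + sqrt(366377))^(1/3) + 81/196 + 14^(1/3)*(-243 + sqrt(366377))^(1/3)/14)) - 14^(1/3)*(-243 + sqrt(366377))^(1/3)/14 + 81/98 + 2*14^(2/3)/(-243 + sqrt(366377))^(1/3)))/2) + C3*exp(y*(-9 - 14*sqrt(-2*14^(2/3)/(-243 + sqrt(366377))^(1/3) + 81/196 + 14^(1/3)*(-243 + sqrt(366377))^(1/3)/14) + 14*sqrt(Abs(-14^(1/3)*(-243 + sqrt(366377))^(1/3)/14 + 81/98 + 2*14^(2/3)/(-243 + sqrt(366377))^(1/3) + 729/(1372*sqrt(-2*14^(2/3)/(-243 + sqrt(366377))^(1/3) + 81/196 + 14^(1/3)*(-243 + sqrt(366377))^(1/3)/14)))))/28) + C4*exp(-y*(14*sqrt(-2*14^(2/3)/(-243 + sqrt(366377))^(1/3) + 81/196 + 14^(1/3)*(-243 + sqrt(366377))^(1/3)/14) + 9 + 14*sqrt(Abs(-14^(1/3)*(-243 + sqrt(366377))^(1/3)/14 + 81/98 + 2*14^(2/3)/(-243 + sqrt(366377))^(1/3) + 729/(1372*sqrt(-2*14^(2/3)/(-243 + sqrt(366377))^(1/3) + 81/196 + 14^(1/3)*(-243 + sqrt(366377))^(1/3)/14)))))/28)


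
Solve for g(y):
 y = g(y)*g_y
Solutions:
 g(y) = -sqrt(C1 + y^2)
 g(y) = sqrt(C1 + y^2)


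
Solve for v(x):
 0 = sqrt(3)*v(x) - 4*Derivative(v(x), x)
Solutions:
 v(x) = C1*exp(sqrt(3)*x/4)


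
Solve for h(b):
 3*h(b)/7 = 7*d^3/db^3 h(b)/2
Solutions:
 h(b) = C3*exp(42^(1/3)*b/7) + (C1*sin(14^(1/3)*3^(5/6)*b/14) + C2*cos(14^(1/3)*3^(5/6)*b/14))*exp(-42^(1/3)*b/14)


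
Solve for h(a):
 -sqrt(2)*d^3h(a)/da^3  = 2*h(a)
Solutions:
 h(a) = C3*exp(-2^(1/6)*a) + (C1*sin(2^(1/6)*sqrt(3)*a/2) + C2*cos(2^(1/6)*sqrt(3)*a/2))*exp(2^(1/6)*a/2)


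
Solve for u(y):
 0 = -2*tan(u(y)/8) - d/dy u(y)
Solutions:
 u(y) = -8*asin(C1*exp(-y/4)) + 8*pi
 u(y) = 8*asin(C1*exp(-y/4))


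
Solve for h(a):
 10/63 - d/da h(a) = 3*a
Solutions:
 h(a) = C1 - 3*a^2/2 + 10*a/63


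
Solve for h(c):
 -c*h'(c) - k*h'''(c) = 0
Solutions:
 h(c) = C1 + Integral(C2*airyai(c*(-1/k)^(1/3)) + C3*airybi(c*(-1/k)^(1/3)), c)


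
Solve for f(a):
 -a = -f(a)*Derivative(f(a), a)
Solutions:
 f(a) = -sqrt(C1 + a^2)
 f(a) = sqrt(C1 + a^2)
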